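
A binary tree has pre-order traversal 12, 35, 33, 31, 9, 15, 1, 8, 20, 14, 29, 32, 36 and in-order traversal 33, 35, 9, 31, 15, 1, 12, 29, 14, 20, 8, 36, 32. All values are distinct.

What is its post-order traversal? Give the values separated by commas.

The first element of pre-order is the root; it splits in-order into left and right subtrees.
Root 12: left subtree has 6 nodes {33, 35, 9, 31, 15, 1}, right has 6 {29, 14, 20, 8, 36, 32}.
  Root 35: left subtree has 1 node {33}, right has 4 {9, 31, 15, 1}.
    Root 31: left subtree has 1 node {9}, right has 2 {15, 1}.
      Root 15: left subtree has 0 nodes { }, right has 1 {1}.
  Root 8: left subtree has 3 nodes {29, 14, 20}, right has 2 {36, 32}.
    Root 20: left subtree has 2 nodes {29, 14}, right has 0 { }.
      Root 14: left subtree has 1 node {29}, right has 0 { }.
    Root 32: left subtree has 1 node {36}, right has 0 { }.

33, 9, 1, 15, 31, 35, 29, 14, 20, 36, 32, 8, 12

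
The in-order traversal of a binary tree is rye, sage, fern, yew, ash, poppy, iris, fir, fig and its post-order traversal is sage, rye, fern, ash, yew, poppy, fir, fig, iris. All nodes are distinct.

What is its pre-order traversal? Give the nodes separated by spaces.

The last element of post-order is the root; it splits in-order into left and right subtrees.
Root iris: left subtree has 6 nodes {rye, sage, fern, yew, ash, poppy}, right has 2 {fir, fig}.
  Root poppy: left subtree has 5 nodes {rye, sage, fern, yew, ash}, right has 0 { }.
    Root yew: left subtree has 3 nodes {rye, sage, fern}, right has 1 {ash}.
      Root fern: left subtree has 2 nodes {rye, sage}, right has 0 { }.
        Root rye: left subtree has 0 nodes { }, right has 1 {sage}.
  Root fig: left subtree has 1 node {fir}, right has 0 { }.

iris poppy yew fern rye sage ash fig fir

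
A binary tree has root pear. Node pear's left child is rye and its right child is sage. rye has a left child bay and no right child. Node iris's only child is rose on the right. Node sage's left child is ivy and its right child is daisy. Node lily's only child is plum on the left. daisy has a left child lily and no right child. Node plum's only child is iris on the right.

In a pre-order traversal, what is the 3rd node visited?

bay

Pre-order visits the node, then its left subtree, then its right subtree.
Visit pear.
At pear: go left to rye.
  Visit rye.
  At rye: go left to bay.
    bay is a leaf — visit bay.
  At rye: no right child.
At pear: go right to sage.
  Visit sage.
  At sage: go left to ivy.
    ivy is a leaf — visit ivy.
  At sage: go right to daisy.
    Visit daisy.
    At daisy: go left to lily.
      Visit lily.
      At lily: go left to plum.
        Visit plum.
        At plum: no left child.
        At plum: go right to iris.
          Visit iris.
          At iris: no left child.
          At iris: go right to rose.
            rose is a leaf — visit rose.
      At lily: no right child.
    At daisy: no right child.
Full pre-order sequence: pear, rye, bay, sage, ivy, daisy, lily, plum, iris, rose.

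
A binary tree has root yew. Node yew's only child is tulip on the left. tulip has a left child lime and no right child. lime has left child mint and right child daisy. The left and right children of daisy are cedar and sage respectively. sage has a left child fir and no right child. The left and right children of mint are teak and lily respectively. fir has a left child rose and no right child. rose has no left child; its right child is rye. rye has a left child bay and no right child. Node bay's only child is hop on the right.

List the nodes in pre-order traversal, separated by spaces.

yew tulip lime mint teak lily daisy cedar sage fir rose rye bay hop

Pre-order visits the node, then its left subtree, then its right subtree.
Visit yew.
At yew: go left to tulip.
  Visit tulip.
  At tulip: go left to lime.
    Visit lime.
    At lime: go left to mint.
      Visit mint.
      At mint: go left to teak.
        teak is a leaf — visit teak.
      At mint: go right to lily.
        lily is a leaf — visit lily.
    At lime: go right to daisy.
      Visit daisy.
      At daisy: go left to cedar.
        cedar is a leaf — visit cedar.
      At daisy: go right to sage.
        Visit sage.
        At sage: go left to fir.
          Visit fir.
          At fir: go left to rose.
            Visit rose.
            At rose: no left child.
            At rose: go right to rye.
              Visit rye.
              At rye: go left to bay.
                Visit bay.
                At bay: no left child.
                At bay: go right to hop.
                  hop is a leaf — visit hop.
              At rye: no right child.
          At fir: no right child.
        At sage: no right child.
  At tulip: no right child.
At yew: no right child.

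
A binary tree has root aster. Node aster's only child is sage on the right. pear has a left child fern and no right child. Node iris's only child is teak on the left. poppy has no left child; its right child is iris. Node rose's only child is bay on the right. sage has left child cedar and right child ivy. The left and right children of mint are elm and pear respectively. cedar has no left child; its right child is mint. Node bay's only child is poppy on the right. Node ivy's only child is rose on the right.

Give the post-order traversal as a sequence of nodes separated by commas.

elm, fern, pear, mint, cedar, teak, iris, poppy, bay, rose, ivy, sage, aster

Post-order visits the left subtree, then the right subtree, then the node.
At aster: no left child.
At aster: go right to sage.
  At sage: go left to cedar.
    At cedar: no left child.
    At cedar: go right to mint.
      At mint: go left to elm.
        elm is a leaf — visit elm.
      At mint: go right to pear.
        At pear: go left to fern.
          fern is a leaf — visit fern.
        At pear: no right child.
        Visit pear.
      Visit mint.
    Visit cedar.
  At sage: go right to ivy.
    At ivy: no left child.
    At ivy: go right to rose.
      At rose: no left child.
      At rose: go right to bay.
        At bay: no left child.
        At bay: go right to poppy.
          At poppy: no left child.
          At poppy: go right to iris.
            At iris: go left to teak.
              teak is a leaf — visit teak.
            At iris: no right child.
            Visit iris.
          Visit poppy.
        Visit bay.
      Visit rose.
    Visit ivy.
  Visit sage.
Visit aster.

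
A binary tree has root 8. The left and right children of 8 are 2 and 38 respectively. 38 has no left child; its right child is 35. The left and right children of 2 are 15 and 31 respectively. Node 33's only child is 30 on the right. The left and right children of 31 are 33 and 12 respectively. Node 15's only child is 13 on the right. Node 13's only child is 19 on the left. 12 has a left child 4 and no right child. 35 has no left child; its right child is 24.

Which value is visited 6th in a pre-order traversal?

Pre-order visits the node, then its left subtree, then its right subtree.
Visit 8.
At 8: go left to 2.
  Visit 2.
  At 2: go left to 15.
    Visit 15.
    At 15: no left child.
    At 15: go right to 13.
      Visit 13.
      At 13: go left to 19.
        19 is a leaf — visit 19.
      At 13: no right child.
  At 2: go right to 31.
    Visit 31.
    At 31: go left to 33.
      Visit 33.
      At 33: no left child.
      At 33: go right to 30.
        30 is a leaf — visit 30.
    At 31: go right to 12.
      Visit 12.
      At 12: go left to 4.
        4 is a leaf — visit 4.
      At 12: no right child.
At 8: go right to 38.
  Visit 38.
  At 38: no left child.
  At 38: go right to 35.
    Visit 35.
    At 35: no left child.
    At 35: go right to 24.
      24 is a leaf — visit 24.
Full pre-order sequence: 8, 2, 15, 13, 19, 31, 33, 30, 12, 4, 38, 35, 24.

31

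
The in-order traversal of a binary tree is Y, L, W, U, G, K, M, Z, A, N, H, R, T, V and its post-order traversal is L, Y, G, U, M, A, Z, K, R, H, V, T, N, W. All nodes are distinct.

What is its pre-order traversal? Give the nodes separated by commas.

W, Y, L, N, K, U, G, Z, M, A, T, H, R, V

The last element of post-order is the root; it splits in-order into left and right subtrees.
Root W: left subtree has 2 nodes {Y, L}, right has 11 {U, G, K, M, Z, A, N, H, R, T, V}.
  Root Y: left subtree has 0 nodes { }, right has 1 {L}.
  Root N: left subtree has 6 nodes {U, G, K, M, Z, A}, right has 4 {H, R, T, V}.
    Root K: left subtree has 2 nodes {U, G}, right has 3 {M, Z, A}.
      Root U: left subtree has 0 nodes { }, right has 1 {G}.
      Root Z: left subtree has 1 node {M}, right has 1 {A}.
    Root T: left subtree has 2 nodes {H, R}, right has 1 {V}.
      Root H: left subtree has 0 nodes { }, right has 1 {R}.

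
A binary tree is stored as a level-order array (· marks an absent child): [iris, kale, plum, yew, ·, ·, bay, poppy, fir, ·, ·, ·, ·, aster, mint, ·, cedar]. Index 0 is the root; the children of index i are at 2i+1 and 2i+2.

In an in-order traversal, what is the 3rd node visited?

yew

In-order visits the left subtree, then the node, then the right subtree.
At iris: go left to kale.
  At kale: go left to yew.
    At yew: go left to poppy.
      At poppy: no left child.
      Visit poppy.
      At poppy: go right to cedar.
        cedar is a leaf — visit cedar.
    Visit yew.
    At yew: go right to fir.
      fir is a leaf — visit fir.
  Visit kale.
  At kale: no right child.
Visit iris.
At iris: go right to plum.
  At plum: no left child.
  Visit plum.
  At plum: go right to bay.
    At bay: go left to aster.
      aster is a leaf — visit aster.
    Visit bay.
    At bay: go right to mint.
      mint is a leaf — visit mint.
Full in-order sequence: poppy, cedar, yew, fir, kale, iris, plum, aster, bay, mint.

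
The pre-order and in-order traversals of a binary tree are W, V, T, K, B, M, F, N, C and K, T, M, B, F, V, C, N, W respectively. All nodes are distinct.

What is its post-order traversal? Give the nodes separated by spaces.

The first element of pre-order is the root; it splits in-order into left and right subtrees.
Root W: left subtree has 8 nodes {K, T, M, B, F, V, C, N}, right has 0 { }.
  Root V: left subtree has 5 nodes {K, T, M, B, F}, right has 2 {C, N}.
    Root T: left subtree has 1 node {K}, right has 3 {M, B, F}.
      Root B: left subtree has 1 node {M}, right has 1 {F}.
    Root N: left subtree has 1 node {C}, right has 0 { }.

K M F B T C N V W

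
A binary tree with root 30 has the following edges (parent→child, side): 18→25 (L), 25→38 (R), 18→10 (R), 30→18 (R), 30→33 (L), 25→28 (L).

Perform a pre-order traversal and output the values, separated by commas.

30, 33, 18, 25, 28, 38, 10

Pre-order visits the node, then its left subtree, then its right subtree.
Visit 30.
At 30: go left to 33.
  33 is a leaf — visit 33.
At 30: go right to 18.
  Visit 18.
  At 18: go left to 25.
    Visit 25.
    At 25: go left to 28.
      28 is a leaf — visit 28.
    At 25: go right to 38.
      38 is a leaf — visit 38.
  At 18: go right to 10.
    10 is a leaf — visit 10.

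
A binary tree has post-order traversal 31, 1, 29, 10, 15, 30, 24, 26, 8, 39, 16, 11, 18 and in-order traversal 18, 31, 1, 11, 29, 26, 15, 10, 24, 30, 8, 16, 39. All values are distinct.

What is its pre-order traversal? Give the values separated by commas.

18, 11, 1, 31, 16, 8, 26, 29, 24, 15, 10, 30, 39

The last element of post-order is the root; it splits in-order into left and right subtrees.
Root 18: left subtree has 0 nodes { }, right has 12 {31, 1, 11, 29, 26, 15, 10, 24, 30, 8, 16, 39}.
  Root 11: left subtree has 2 nodes {31, 1}, right has 9 {29, 26, 15, 10, 24, 30, 8, 16, 39}.
    Root 1: left subtree has 1 node {31}, right has 0 { }.
    Root 16: left subtree has 7 nodes {29, 26, 15, 10, 24, 30, 8}, right has 1 {39}.
      Root 8: left subtree has 6 nodes {29, 26, 15, 10, 24, 30}, right has 0 { }.
        Root 26: left subtree has 1 node {29}, right has 4 {15, 10, 24, 30}.
          Root 24: left subtree has 2 nodes {15, 10}, right has 1 {30}.
            Root 15: left subtree has 0 nodes { }, right has 1 {10}.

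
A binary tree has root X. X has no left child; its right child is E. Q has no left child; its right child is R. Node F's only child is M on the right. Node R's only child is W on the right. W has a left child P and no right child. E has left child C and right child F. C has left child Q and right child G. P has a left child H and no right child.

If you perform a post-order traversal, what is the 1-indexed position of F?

9

Post-order visits the left subtree, then the right subtree, then the node.
At X: no left child.
At X: go right to E.
  At E: go left to C.
    At C: go left to Q.
      At Q: no left child.
      At Q: go right to R.
        At R: no left child.
        At R: go right to W.
          At W: go left to P.
            At P: go left to H.
              H is a leaf — visit H.
            At P: no right child.
            Visit P.
          At W: no right child.
          Visit W.
        Visit R.
      Visit Q.
    At C: go right to G.
      G is a leaf — visit G.
    Visit C.
  At E: go right to F.
    At F: no left child.
    At F: go right to M.
      M is a leaf — visit M.
    Visit F.
  Visit E.
Visit X.
Full post-order sequence: H, P, W, R, Q, G, C, M, F, E, X.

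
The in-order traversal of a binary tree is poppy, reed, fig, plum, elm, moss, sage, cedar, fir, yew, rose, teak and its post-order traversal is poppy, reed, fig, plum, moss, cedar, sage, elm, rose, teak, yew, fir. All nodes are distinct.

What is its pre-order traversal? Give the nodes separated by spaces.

fir elm plum fig reed poppy sage moss cedar yew teak rose

The last element of post-order is the root; it splits in-order into left and right subtrees.
Root fir: left subtree has 8 nodes {poppy, reed, fig, plum, elm, moss, sage, cedar}, right has 3 {yew, rose, teak}.
  Root elm: left subtree has 4 nodes {poppy, reed, fig, plum}, right has 3 {moss, sage, cedar}.
    Root plum: left subtree has 3 nodes {poppy, reed, fig}, right has 0 { }.
      Root fig: left subtree has 2 nodes {poppy, reed}, right has 0 { }.
        Root reed: left subtree has 1 node {poppy}, right has 0 { }.
    Root sage: left subtree has 1 node {moss}, right has 1 {cedar}.
  Root yew: left subtree has 0 nodes { }, right has 2 {rose, teak}.
    Root teak: left subtree has 1 node {rose}, right has 0 { }.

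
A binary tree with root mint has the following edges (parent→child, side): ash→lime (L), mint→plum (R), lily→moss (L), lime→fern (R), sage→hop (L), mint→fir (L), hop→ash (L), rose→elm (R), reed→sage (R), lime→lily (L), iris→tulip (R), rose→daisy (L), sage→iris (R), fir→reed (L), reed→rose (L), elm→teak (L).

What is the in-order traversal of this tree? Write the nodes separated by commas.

In-order visits the left subtree, then the node, then the right subtree.
At mint: go left to fir.
  At fir: go left to reed.
    At reed: go left to rose.
      At rose: go left to daisy.
        daisy is a leaf — visit daisy.
      Visit rose.
      At rose: go right to elm.
        At elm: go left to teak.
          teak is a leaf — visit teak.
        Visit elm.
        At elm: no right child.
    Visit reed.
    At reed: go right to sage.
      At sage: go left to hop.
        At hop: go left to ash.
          At ash: go left to lime.
            At lime: go left to lily.
              At lily: go left to moss.
                moss is a leaf — visit moss.
              Visit lily.
              At lily: no right child.
            Visit lime.
            At lime: go right to fern.
              fern is a leaf — visit fern.
          Visit ash.
          At ash: no right child.
        Visit hop.
        At hop: no right child.
      Visit sage.
      At sage: go right to iris.
        At iris: no left child.
        Visit iris.
        At iris: go right to tulip.
          tulip is a leaf — visit tulip.
  Visit fir.
  At fir: no right child.
Visit mint.
At mint: go right to plum.
  plum is a leaf — visit plum.

daisy, rose, teak, elm, reed, moss, lily, lime, fern, ash, hop, sage, iris, tulip, fir, mint, plum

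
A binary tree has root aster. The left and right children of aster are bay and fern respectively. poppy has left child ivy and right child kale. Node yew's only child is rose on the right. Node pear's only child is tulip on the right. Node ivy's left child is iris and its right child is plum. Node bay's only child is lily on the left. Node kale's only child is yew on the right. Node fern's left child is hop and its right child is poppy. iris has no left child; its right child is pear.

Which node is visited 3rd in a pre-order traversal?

lily

Pre-order visits the node, then its left subtree, then its right subtree.
Visit aster.
At aster: go left to bay.
  Visit bay.
  At bay: go left to lily.
    lily is a leaf — visit lily.
  At bay: no right child.
At aster: go right to fern.
  Visit fern.
  At fern: go left to hop.
    hop is a leaf — visit hop.
  At fern: go right to poppy.
    Visit poppy.
    At poppy: go left to ivy.
      Visit ivy.
      At ivy: go left to iris.
        Visit iris.
        At iris: no left child.
        At iris: go right to pear.
          Visit pear.
          At pear: no left child.
          At pear: go right to tulip.
            tulip is a leaf — visit tulip.
      At ivy: go right to plum.
        plum is a leaf — visit plum.
    At poppy: go right to kale.
      Visit kale.
      At kale: no left child.
      At kale: go right to yew.
        Visit yew.
        At yew: no left child.
        At yew: go right to rose.
          rose is a leaf — visit rose.
Full pre-order sequence: aster, bay, lily, fern, hop, poppy, ivy, iris, pear, tulip, plum, kale, yew, rose.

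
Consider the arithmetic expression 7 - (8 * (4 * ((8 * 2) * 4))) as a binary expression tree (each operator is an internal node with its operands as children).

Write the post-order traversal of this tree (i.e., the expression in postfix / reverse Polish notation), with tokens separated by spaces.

Post-order on an expression tree gives postfix notation: for each operator, emit left operand, right operand, then the operator.

7 8 4 8 2 * 4 * * * -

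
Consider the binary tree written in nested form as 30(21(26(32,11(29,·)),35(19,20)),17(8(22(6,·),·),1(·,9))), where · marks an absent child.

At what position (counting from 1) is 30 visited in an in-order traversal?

In-order visits the left subtree, then the node, then the right subtree.
At 30: go left to 21.
  At 21: go left to 26.
    At 26: go left to 32.
      32 is a leaf — visit 32.
    Visit 26.
    At 26: go right to 11.
      At 11: go left to 29.
        29 is a leaf — visit 29.
      Visit 11.
      At 11: no right child.
  Visit 21.
  At 21: go right to 35.
    At 35: go left to 19.
      19 is a leaf — visit 19.
    Visit 35.
    At 35: go right to 20.
      20 is a leaf — visit 20.
Visit 30.
At 30: go right to 17.
  At 17: go left to 8.
    At 8: go left to 22.
      At 22: go left to 6.
        6 is a leaf — visit 6.
      Visit 22.
      At 22: no right child.
    Visit 8.
    At 8: no right child.
  Visit 17.
  At 17: go right to 1.
    At 1: no left child.
    Visit 1.
    At 1: go right to 9.
      9 is a leaf — visit 9.
Full in-order sequence: 32, 26, 29, 11, 21, 19, 35, 20, 30, 6, 22, 8, 17, 1, 9.

9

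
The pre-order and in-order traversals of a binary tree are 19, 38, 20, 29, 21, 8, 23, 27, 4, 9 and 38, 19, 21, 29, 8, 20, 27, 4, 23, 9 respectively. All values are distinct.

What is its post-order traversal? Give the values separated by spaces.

The first element of pre-order is the root; it splits in-order into left and right subtrees.
Root 19: left subtree has 1 node {38}, right has 8 {21, 29, 8, 20, 27, 4, 23, 9}.
  Root 20: left subtree has 3 nodes {21, 29, 8}, right has 4 {27, 4, 23, 9}.
    Root 29: left subtree has 1 node {21}, right has 1 {8}.
    Root 23: left subtree has 2 nodes {27, 4}, right has 1 {9}.
      Root 27: left subtree has 0 nodes { }, right has 1 {4}.

38 21 8 29 4 27 9 23 20 19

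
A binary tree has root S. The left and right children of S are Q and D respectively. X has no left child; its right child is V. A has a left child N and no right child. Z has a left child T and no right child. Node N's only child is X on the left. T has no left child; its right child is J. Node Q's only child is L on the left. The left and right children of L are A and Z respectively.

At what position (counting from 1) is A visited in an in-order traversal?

In-order visits the left subtree, then the node, then the right subtree.
At S: go left to Q.
  At Q: go left to L.
    At L: go left to A.
      At A: go left to N.
        At N: go left to X.
          At X: no left child.
          Visit X.
          At X: go right to V.
            V is a leaf — visit V.
        Visit N.
        At N: no right child.
      Visit A.
      At A: no right child.
    Visit L.
    At L: go right to Z.
      At Z: go left to T.
        At T: no left child.
        Visit T.
        At T: go right to J.
          J is a leaf — visit J.
      Visit Z.
      At Z: no right child.
  Visit Q.
  At Q: no right child.
Visit S.
At S: go right to D.
  D is a leaf — visit D.
Full in-order sequence: X, V, N, A, L, T, J, Z, Q, S, D.

4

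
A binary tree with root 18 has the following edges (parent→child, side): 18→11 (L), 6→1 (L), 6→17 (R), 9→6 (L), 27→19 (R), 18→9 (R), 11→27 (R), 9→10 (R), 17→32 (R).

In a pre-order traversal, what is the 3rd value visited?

Pre-order visits the node, then its left subtree, then its right subtree.
Visit 18.
At 18: go left to 11.
  Visit 11.
  At 11: no left child.
  At 11: go right to 27.
    Visit 27.
    At 27: no left child.
    At 27: go right to 19.
      19 is a leaf — visit 19.
At 18: go right to 9.
  Visit 9.
  At 9: go left to 6.
    Visit 6.
    At 6: go left to 1.
      1 is a leaf — visit 1.
    At 6: go right to 17.
      Visit 17.
      At 17: no left child.
      At 17: go right to 32.
        32 is a leaf — visit 32.
  At 9: go right to 10.
    10 is a leaf — visit 10.
Full pre-order sequence: 18, 11, 27, 19, 9, 6, 1, 17, 32, 10.

27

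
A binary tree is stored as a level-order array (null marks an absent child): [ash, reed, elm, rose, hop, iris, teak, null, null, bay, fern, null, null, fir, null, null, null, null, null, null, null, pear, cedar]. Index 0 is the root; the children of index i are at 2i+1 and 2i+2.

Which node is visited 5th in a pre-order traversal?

bay

Pre-order visits the node, then its left subtree, then its right subtree.
Visit ash.
At ash: go left to reed.
  Visit reed.
  At reed: go left to rose.
    rose is a leaf — visit rose.
  At reed: go right to hop.
    Visit hop.
    At hop: go left to bay.
      bay is a leaf — visit bay.
    At hop: go right to fern.
      Visit fern.
      At fern: go left to pear.
        pear is a leaf — visit pear.
      At fern: go right to cedar.
        cedar is a leaf — visit cedar.
At ash: go right to elm.
  Visit elm.
  At elm: go left to iris.
    iris is a leaf — visit iris.
  At elm: go right to teak.
    Visit teak.
    At teak: go left to fir.
      fir is a leaf — visit fir.
    At teak: no right child.
Full pre-order sequence: ash, reed, rose, hop, bay, fern, pear, cedar, elm, iris, teak, fir.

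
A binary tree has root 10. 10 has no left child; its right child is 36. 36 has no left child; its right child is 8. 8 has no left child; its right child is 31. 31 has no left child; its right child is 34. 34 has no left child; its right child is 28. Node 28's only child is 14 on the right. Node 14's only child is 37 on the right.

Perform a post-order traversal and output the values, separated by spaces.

Post-order visits the left subtree, then the right subtree, then the node.
At 10: no left child.
At 10: go right to 36.
  At 36: no left child.
  At 36: go right to 8.
    At 8: no left child.
    At 8: go right to 31.
      At 31: no left child.
      At 31: go right to 34.
        At 34: no left child.
        At 34: go right to 28.
          At 28: no left child.
          At 28: go right to 14.
            At 14: no left child.
            At 14: go right to 37.
              37 is a leaf — visit 37.
            Visit 14.
          Visit 28.
        Visit 34.
      Visit 31.
    Visit 8.
  Visit 36.
Visit 10.

37 14 28 34 31 8 36 10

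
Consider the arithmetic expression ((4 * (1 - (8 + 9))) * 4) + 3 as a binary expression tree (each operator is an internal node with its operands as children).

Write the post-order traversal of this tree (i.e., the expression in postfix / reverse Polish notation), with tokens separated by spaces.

4 1 8 9 + - * 4 * 3 +

Post-order on an expression tree gives postfix notation: for each operator, emit left operand, right operand, then the operator.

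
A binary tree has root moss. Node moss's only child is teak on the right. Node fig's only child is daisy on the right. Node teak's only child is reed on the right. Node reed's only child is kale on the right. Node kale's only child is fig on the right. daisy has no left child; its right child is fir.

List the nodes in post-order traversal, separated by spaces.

fir daisy fig kale reed teak moss

Post-order visits the left subtree, then the right subtree, then the node.
At moss: no left child.
At moss: go right to teak.
  At teak: no left child.
  At teak: go right to reed.
    At reed: no left child.
    At reed: go right to kale.
      At kale: no left child.
      At kale: go right to fig.
        At fig: no left child.
        At fig: go right to daisy.
          At daisy: no left child.
          At daisy: go right to fir.
            fir is a leaf — visit fir.
          Visit daisy.
        Visit fig.
      Visit kale.
    Visit reed.
  Visit teak.
Visit moss.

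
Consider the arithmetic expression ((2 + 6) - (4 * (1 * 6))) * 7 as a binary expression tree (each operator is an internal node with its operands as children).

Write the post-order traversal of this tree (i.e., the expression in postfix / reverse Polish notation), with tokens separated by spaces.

Post-order on an expression tree gives postfix notation: for each operator, emit left operand, right operand, then the operator.

2 6 + 4 1 6 * * - 7 *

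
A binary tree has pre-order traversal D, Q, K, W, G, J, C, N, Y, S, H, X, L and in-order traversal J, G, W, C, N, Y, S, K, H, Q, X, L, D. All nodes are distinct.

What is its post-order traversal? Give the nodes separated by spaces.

The first element of pre-order is the root; it splits in-order into left and right subtrees.
Root D: left subtree has 12 nodes {J, G, W, C, N, Y, S, K, H, Q, X, L}, right has 0 { }.
  Root Q: left subtree has 9 nodes {J, G, W, C, N, Y, S, K, H}, right has 2 {X, L}.
    Root K: left subtree has 7 nodes {J, G, W, C, N, Y, S}, right has 1 {H}.
      Root W: left subtree has 2 nodes {J, G}, right has 4 {C, N, Y, S}.
        Root G: left subtree has 1 node {J}, right has 0 { }.
        Root C: left subtree has 0 nodes { }, right has 3 {N, Y, S}.
          Root N: left subtree has 0 nodes { }, right has 2 {Y, S}.
            Root Y: left subtree has 0 nodes { }, right has 1 {S}.
    Root X: left subtree has 0 nodes { }, right has 1 {L}.

J G S Y N C W H K L X Q D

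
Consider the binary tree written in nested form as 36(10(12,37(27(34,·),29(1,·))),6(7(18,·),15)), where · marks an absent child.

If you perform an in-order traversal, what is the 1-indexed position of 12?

In-order visits the left subtree, then the node, then the right subtree.
At 36: go left to 10.
  At 10: go left to 12.
    12 is a leaf — visit 12.
  Visit 10.
  At 10: go right to 37.
    At 37: go left to 27.
      At 27: go left to 34.
        34 is a leaf — visit 34.
      Visit 27.
      At 27: no right child.
    Visit 37.
    At 37: go right to 29.
      At 29: go left to 1.
        1 is a leaf — visit 1.
      Visit 29.
      At 29: no right child.
Visit 36.
At 36: go right to 6.
  At 6: go left to 7.
    At 7: go left to 18.
      18 is a leaf — visit 18.
    Visit 7.
    At 7: no right child.
  Visit 6.
  At 6: go right to 15.
    15 is a leaf — visit 15.
Full in-order sequence: 12, 10, 34, 27, 37, 1, 29, 36, 18, 7, 6, 15.

1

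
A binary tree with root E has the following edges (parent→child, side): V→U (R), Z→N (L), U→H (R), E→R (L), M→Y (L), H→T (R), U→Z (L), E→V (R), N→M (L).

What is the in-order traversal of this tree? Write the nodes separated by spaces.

In-order visits the left subtree, then the node, then the right subtree.
At E: go left to R.
  R is a leaf — visit R.
Visit E.
At E: go right to V.
  At V: no left child.
  Visit V.
  At V: go right to U.
    At U: go left to Z.
      At Z: go left to N.
        At N: go left to M.
          At M: go left to Y.
            Y is a leaf — visit Y.
          Visit M.
          At M: no right child.
        Visit N.
        At N: no right child.
      Visit Z.
      At Z: no right child.
    Visit U.
    At U: go right to H.
      At H: no left child.
      Visit H.
      At H: go right to T.
        T is a leaf — visit T.

R E V Y M N Z U H T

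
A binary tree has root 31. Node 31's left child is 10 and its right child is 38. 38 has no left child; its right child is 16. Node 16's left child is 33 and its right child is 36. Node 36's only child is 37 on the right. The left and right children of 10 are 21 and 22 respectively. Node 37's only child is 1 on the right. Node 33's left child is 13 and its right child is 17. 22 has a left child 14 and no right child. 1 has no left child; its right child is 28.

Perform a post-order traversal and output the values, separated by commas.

21, 14, 22, 10, 13, 17, 33, 28, 1, 37, 36, 16, 38, 31

Post-order visits the left subtree, then the right subtree, then the node.
At 31: go left to 10.
  At 10: go left to 21.
    21 is a leaf — visit 21.
  At 10: go right to 22.
    At 22: go left to 14.
      14 is a leaf — visit 14.
    At 22: no right child.
    Visit 22.
  Visit 10.
At 31: go right to 38.
  At 38: no left child.
  At 38: go right to 16.
    At 16: go left to 33.
      At 33: go left to 13.
        13 is a leaf — visit 13.
      At 33: go right to 17.
        17 is a leaf — visit 17.
      Visit 33.
    At 16: go right to 36.
      At 36: no left child.
      At 36: go right to 37.
        At 37: no left child.
        At 37: go right to 1.
          At 1: no left child.
          At 1: go right to 28.
            28 is a leaf — visit 28.
          Visit 1.
        Visit 37.
      Visit 36.
    Visit 16.
  Visit 38.
Visit 31.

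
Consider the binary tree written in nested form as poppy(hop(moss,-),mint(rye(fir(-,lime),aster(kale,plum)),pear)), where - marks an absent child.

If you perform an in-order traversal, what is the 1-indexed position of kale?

7

In-order visits the left subtree, then the node, then the right subtree.
At poppy: go left to hop.
  At hop: go left to moss.
    moss is a leaf — visit moss.
  Visit hop.
  At hop: no right child.
Visit poppy.
At poppy: go right to mint.
  At mint: go left to rye.
    At rye: go left to fir.
      At fir: no left child.
      Visit fir.
      At fir: go right to lime.
        lime is a leaf — visit lime.
    Visit rye.
    At rye: go right to aster.
      At aster: go left to kale.
        kale is a leaf — visit kale.
      Visit aster.
      At aster: go right to plum.
        plum is a leaf — visit plum.
  Visit mint.
  At mint: go right to pear.
    pear is a leaf — visit pear.
Full in-order sequence: moss, hop, poppy, fir, lime, rye, kale, aster, plum, mint, pear.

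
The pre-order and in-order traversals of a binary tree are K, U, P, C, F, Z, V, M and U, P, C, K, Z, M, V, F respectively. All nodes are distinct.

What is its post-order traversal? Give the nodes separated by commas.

The first element of pre-order is the root; it splits in-order into left and right subtrees.
Root K: left subtree has 3 nodes {U, P, C}, right has 4 {Z, M, V, F}.
  Root U: left subtree has 0 nodes { }, right has 2 {P, C}.
    Root P: left subtree has 0 nodes { }, right has 1 {C}.
  Root F: left subtree has 3 nodes {Z, M, V}, right has 0 { }.
    Root Z: left subtree has 0 nodes { }, right has 2 {M, V}.
      Root V: left subtree has 1 node {M}, right has 0 { }.

C, P, U, M, V, Z, F, K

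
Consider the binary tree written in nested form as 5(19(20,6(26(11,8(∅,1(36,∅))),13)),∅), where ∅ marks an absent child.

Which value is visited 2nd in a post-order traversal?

Post-order visits the left subtree, then the right subtree, then the node.
At 5: go left to 19.
  At 19: go left to 20.
    20 is a leaf — visit 20.
  At 19: go right to 6.
    At 6: go left to 26.
      At 26: go left to 11.
        11 is a leaf — visit 11.
      At 26: go right to 8.
        At 8: no left child.
        At 8: go right to 1.
          At 1: go left to 36.
            36 is a leaf — visit 36.
          At 1: no right child.
          Visit 1.
        Visit 8.
      Visit 26.
    At 6: go right to 13.
      13 is a leaf — visit 13.
    Visit 6.
  Visit 19.
At 5: no right child.
Visit 5.
Full post-order sequence: 20, 11, 36, 1, 8, 26, 13, 6, 19, 5.

11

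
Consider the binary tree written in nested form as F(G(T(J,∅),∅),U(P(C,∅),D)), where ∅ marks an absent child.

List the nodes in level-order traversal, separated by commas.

Level-order visits nodes level by level from the root, left to right within each level.
Level 0: F
Level 1: G, U
Level 2: T, P, D
Level 3: J, C

F, G, U, T, P, D, J, C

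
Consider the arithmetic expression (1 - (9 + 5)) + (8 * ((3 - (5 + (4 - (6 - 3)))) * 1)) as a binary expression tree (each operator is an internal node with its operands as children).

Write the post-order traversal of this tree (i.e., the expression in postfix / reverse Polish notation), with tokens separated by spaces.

1 9 5 + - 8 3 5 4 6 3 - - + - 1 * * +

Post-order on an expression tree gives postfix notation: for each operator, emit left operand, right operand, then the operator.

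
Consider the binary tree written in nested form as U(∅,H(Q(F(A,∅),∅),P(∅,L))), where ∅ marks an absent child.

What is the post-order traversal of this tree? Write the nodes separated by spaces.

A F Q L P H U

Post-order visits the left subtree, then the right subtree, then the node.
At U: no left child.
At U: go right to H.
  At H: go left to Q.
    At Q: go left to F.
      At F: go left to A.
        A is a leaf — visit A.
      At F: no right child.
      Visit F.
    At Q: no right child.
    Visit Q.
  At H: go right to P.
    At P: no left child.
    At P: go right to L.
      L is a leaf — visit L.
    Visit P.
  Visit H.
Visit U.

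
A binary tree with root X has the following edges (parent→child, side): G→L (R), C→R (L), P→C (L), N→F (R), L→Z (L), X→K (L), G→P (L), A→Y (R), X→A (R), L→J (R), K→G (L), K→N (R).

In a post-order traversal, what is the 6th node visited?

L

Post-order visits the left subtree, then the right subtree, then the node.
At X: go left to K.
  At K: go left to G.
    At G: go left to P.
      At P: go left to C.
        At C: go left to R.
          R is a leaf — visit R.
        At C: no right child.
        Visit C.
      At P: no right child.
      Visit P.
    At G: go right to L.
      At L: go left to Z.
        Z is a leaf — visit Z.
      At L: go right to J.
        J is a leaf — visit J.
      Visit L.
    Visit G.
  At K: go right to N.
    At N: no left child.
    At N: go right to F.
      F is a leaf — visit F.
    Visit N.
  Visit K.
At X: go right to A.
  At A: no left child.
  At A: go right to Y.
    Y is a leaf — visit Y.
  Visit A.
Visit X.
Full post-order sequence: R, C, P, Z, J, L, G, F, N, K, Y, A, X.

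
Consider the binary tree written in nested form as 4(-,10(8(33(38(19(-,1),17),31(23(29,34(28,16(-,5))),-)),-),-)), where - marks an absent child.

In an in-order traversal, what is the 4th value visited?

38

In-order visits the left subtree, then the node, then the right subtree.
At 4: no left child.
Visit 4.
At 4: go right to 10.
  At 10: go left to 8.
    At 8: go left to 33.
      At 33: go left to 38.
        At 38: go left to 19.
          At 19: no left child.
          Visit 19.
          At 19: go right to 1.
            1 is a leaf — visit 1.
        Visit 38.
        At 38: go right to 17.
          17 is a leaf — visit 17.
      Visit 33.
      At 33: go right to 31.
        At 31: go left to 23.
          At 23: go left to 29.
            29 is a leaf — visit 29.
          Visit 23.
          At 23: go right to 34.
            At 34: go left to 28.
              28 is a leaf — visit 28.
            Visit 34.
            At 34: go right to 16.
              At 16: no left child.
              Visit 16.
              At 16: go right to 5.
                5 is a leaf — visit 5.
        Visit 31.
        At 31: no right child.
    Visit 8.
    At 8: no right child.
  Visit 10.
  At 10: no right child.
Full in-order sequence: 4, 19, 1, 38, 17, 33, 29, 23, 28, 34, 16, 5, 31, 8, 10.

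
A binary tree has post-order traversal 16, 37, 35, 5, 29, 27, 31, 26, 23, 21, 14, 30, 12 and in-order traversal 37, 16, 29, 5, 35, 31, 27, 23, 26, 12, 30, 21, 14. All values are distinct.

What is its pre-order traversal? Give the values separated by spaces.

12 23 31 29 37 16 5 35 27 26 30 14 21

The last element of post-order is the root; it splits in-order into left and right subtrees.
Root 12: left subtree has 9 nodes {37, 16, 29, 5, 35, 31, 27, 23, 26}, right has 3 {30, 21, 14}.
  Root 23: left subtree has 7 nodes {37, 16, 29, 5, 35, 31, 27}, right has 1 {26}.
    Root 31: left subtree has 5 nodes {37, 16, 29, 5, 35}, right has 1 {27}.
      Root 29: left subtree has 2 nodes {37, 16}, right has 2 {5, 35}.
        Root 37: left subtree has 0 nodes { }, right has 1 {16}.
        Root 5: left subtree has 0 nodes { }, right has 1 {35}.
  Root 30: left subtree has 0 nodes { }, right has 2 {21, 14}.
    Root 14: left subtree has 1 node {21}, right has 0 { }.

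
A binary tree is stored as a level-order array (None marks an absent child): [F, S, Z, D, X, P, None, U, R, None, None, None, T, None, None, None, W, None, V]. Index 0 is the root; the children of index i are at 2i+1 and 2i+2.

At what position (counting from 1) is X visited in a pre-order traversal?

8

Pre-order visits the node, then its left subtree, then its right subtree.
Visit F.
At F: go left to S.
  Visit S.
  At S: go left to D.
    Visit D.
    At D: go left to U.
      Visit U.
      At U: no left child.
      At U: go right to W.
        W is a leaf — visit W.
    At D: go right to R.
      Visit R.
      At R: no left child.
      At R: go right to V.
        V is a leaf — visit V.
  At S: go right to X.
    X is a leaf — visit X.
At F: go right to Z.
  Visit Z.
  At Z: go left to P.
    Visit P.
    At P: no left child.
    At P: go right to T.
      T is a leaf — visit T.
  At Z: no right child.
Full pre-order sequence: F, S, D, U, W, R, V, X, Z, P, T.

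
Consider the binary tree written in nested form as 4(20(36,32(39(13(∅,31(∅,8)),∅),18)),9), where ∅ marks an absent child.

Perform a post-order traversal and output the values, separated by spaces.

36 8 31 13 39 18 32 20 9 4

Post-order visits the left subtree, then the right subtree, then the node.
At 4: go left to 20.
  At 20: go left to 36.
    36 is a leaf — visit 36.
  At 20: go right to 32.
    At 32: go left to 39.
      At 39: go left to 13.
        At 13: no left child.
        At 13: go right to 31.
          At 31: no left child.
          At 31: go right to 8.
            8 is a leaf — visit 8.
          Visit 31.
        Visit 13.
      At 39: no right child.
      Visit 39.
    At 32: go right to 18.
      18 is a leaf — visit 18.
    Visit 32.
  Visit 20.
At 4: go right to 9.
  9 is a leaf — visit 9.
Visit 4.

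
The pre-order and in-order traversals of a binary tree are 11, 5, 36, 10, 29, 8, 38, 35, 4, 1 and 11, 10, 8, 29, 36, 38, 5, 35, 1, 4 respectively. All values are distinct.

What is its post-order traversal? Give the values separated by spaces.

8 29 10 38 36 1 4 35 5 11

The first element of pre-order is the root; it splits in-order into left and right subtrees.
Root 11: left subtree has 0 nodes { }, right has 9 {10, 8, 29, 36, 38, 5, 35, 1, 4}.
  Root 5: left subtree has 5 nodes {10, 8, 29, 36, 38}, right has 3 {35, 1, 4}.
    Root 36: left subtree has 3 nodes {10, 8, 29}, right has 1 {38}.
      Root 10: left subtree has 0 nodes { }, right has 2 {8, 29}.
        Root 29: left subtree has 1 node {8}, right has 0 { }.
    Root 35: left subtree has 0 nodes { }, right has 2 {1, 4}.
      Root 4: left subtree has 1 node {1}, right has 0 { }.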